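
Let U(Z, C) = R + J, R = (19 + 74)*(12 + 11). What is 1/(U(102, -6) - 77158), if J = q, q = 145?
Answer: -1/74874 ≈ -1.3356e-5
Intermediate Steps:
J = 145
R = 2139 (R = 93*23 = 2139)
U(Z, C) = 2284 (U(Z, C) = 2139 + 145 = 2284)
1/(U(102, -6) - 77158) = 1/(2284 - 77158) = 1/(-74874) = -1/74874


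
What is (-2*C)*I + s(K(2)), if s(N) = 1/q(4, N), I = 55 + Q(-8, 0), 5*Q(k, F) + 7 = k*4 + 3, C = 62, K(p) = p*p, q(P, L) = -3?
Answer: -88913/15 ≈ -5927.5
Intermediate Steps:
K(p) = p²
Q(k, F) = -⅘ + 4*k/5 (Q(k, F) = -7/5 + (k*4 + 3)/5 = -7/5 + (4*k + 3)/5 = -7/5 + (3 + 4*k)/5 = -7/5 + (⅗ + 4*k/5) = -⅘ + 4*k/5)
I = 239/5 (I = 55 + (-⅘ + (⅘)*(-8)) = 55 + (-⅘ - 32/5) = 55 - 36/5 = 239/5 ≈ 47.800)
s(N) = -⅓ (s(N) = 1/(-3) = -⅓)
(-2*C)*I + s(K(2)) = -2*62*(239/5) - ⅓ = -124*239/5 - ⅓ = -29636/5 - ⅓ = -88913/15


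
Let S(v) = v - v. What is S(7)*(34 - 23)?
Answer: 0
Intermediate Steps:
S(v) = 0
S(7)*(34 - 23) = 0*(34 - 23) = 0*11 = 0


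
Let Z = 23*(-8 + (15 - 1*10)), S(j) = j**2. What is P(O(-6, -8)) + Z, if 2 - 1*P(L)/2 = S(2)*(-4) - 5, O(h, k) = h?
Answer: -23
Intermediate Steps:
P(L) = 46 (P(L) = 4 - 2*(2**2*(-4) - 5) = 4 - 2*(4*(-4) - 5) = 4 - 2*(-16 - 5) = 4 - 2*(-21) = 4 + 42 = 46)
Z = -69 (Z = 23*(-8 + (15 - 10)) = 23*(-8 + 5) = 23*(-3) = -69)
P(O(-6, -8)) + Z = 46 - 69 = -23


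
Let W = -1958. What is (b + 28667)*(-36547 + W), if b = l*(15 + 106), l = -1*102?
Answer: -628594125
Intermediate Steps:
l = -102
b = -12342 (b = -102*(15 + 106) = -102*121 = -12342)
(b + 28667)*(-36547 + W) = (-12342 + 28667)*(-36547 - 1958) = 16325*(-38505) = -628594125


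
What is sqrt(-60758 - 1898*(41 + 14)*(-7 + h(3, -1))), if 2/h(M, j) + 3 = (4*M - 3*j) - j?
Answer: 2*sqrt(163478) ≈ 808.65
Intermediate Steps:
h(M, j) = 2/(-3 - 4*j + 4*M) (h(M, j) = 2/(-3 + ((4*M - 3*j) - j)) = 2/(-3 + ((-3*j + 4*M) - j)) = 2/(-3 + (-4*j + 4*M)) = 2/(-3 - 4*j + 4*M))
sqrt(-60758 - 1898*(41 + 14)*(-7 + h(3, -1))) = sqrt(-60758 - 1898*(41 + 14)*(-7 - 2/(3 - 4*3 + 4*(-1)))) = sqrt(-60758 - 104390*(-7 - 2/(3 - 12 - 4))) = sqrt(-60758 - 104390*(-7 - 2/(-13))) = sqrt(-60758 - 104390*(-7 - 2*(-1/13))) = sqrt(-60758 - 104390*(-7 + 2/13)) = sqrt(-60758 - 104390*(-89)/13) = sqrt(-60758 - 1898*(-4895/13)) = sqrt(-60758 + 714670) = sqrt(653912) = 2*sqrt(163478)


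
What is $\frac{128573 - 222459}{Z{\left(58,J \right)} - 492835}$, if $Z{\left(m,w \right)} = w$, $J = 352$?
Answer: $\frac{93886}{492483} \approx 0.19064$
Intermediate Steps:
$\frac{128573 - 222459}{Z{\left(58,J \right)} - 492835} = \frac{128573 - 222459}{352 - 492835} = - \frac{93886}{-492483} = \left(-93886\right) \left(- \frac{1}{492483}\right) = \frac{93886}{492483}$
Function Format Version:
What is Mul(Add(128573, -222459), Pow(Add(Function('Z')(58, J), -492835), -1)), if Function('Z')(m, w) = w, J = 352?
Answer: Rational(93886, 492483) ≈ 0.19064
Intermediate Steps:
Mul(Add(128573, -222459), Pow(Add(Function('Z')(58, J), -492835), -1)) = Mul(Add(128573, -222459), Pow(Add(352, -492835), -1)) = Mul(-93886, Pow(-492483, -1)) = Mul(-93886, Rational(-1, 492483)) = Rational(93886, 492483)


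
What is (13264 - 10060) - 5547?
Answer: -2343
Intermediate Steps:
(13264 - 10060) - 5547 = 3204 - 5547 = -2343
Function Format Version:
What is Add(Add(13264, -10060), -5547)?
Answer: -2343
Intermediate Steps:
Add(Add(13264, -10060), -5547) = Add(3204, -5547) = -2343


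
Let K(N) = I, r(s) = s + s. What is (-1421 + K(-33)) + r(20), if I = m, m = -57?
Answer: -1438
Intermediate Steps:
r(s) = 2*s
I = -57
K(N) = -57
(-1421 + K(-33)) + r(20) = (-1421 - 57) + 2*20 = -1478 + 40 = -1438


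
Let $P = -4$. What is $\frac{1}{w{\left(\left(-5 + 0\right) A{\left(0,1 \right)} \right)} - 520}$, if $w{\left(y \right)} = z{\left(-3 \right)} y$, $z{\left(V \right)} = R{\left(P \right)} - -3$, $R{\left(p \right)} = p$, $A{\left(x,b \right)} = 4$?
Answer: $- \frac{1}{500} \approx -0.002$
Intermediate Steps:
$z{\left(V \right)} = -1$ ($z{\left(V \right)} = -4 - -3 = -4 + 3 = -1$)
$w{\left(y \right)} = - y$
$\frac{1}{w{\left(\left(-5 + 0\right) A{\left(0,1 \right)} \right)} - 520} = \frac{1}{- \left(-5 + 0\right) 4 - 520} = \frac{1}{- \left(-5\right) 4 - 520} = \frac{1}{\left(-1\right) \left(-20\right) - 520} = \frac{1}{20 - 520} = \frac{1}{-500} = - \frac{1}{500}$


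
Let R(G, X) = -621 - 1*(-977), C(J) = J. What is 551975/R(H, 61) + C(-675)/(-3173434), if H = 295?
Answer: 875828236225/564871252 ≈ 1550.5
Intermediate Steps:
R(G, X) = 356 (R(G, X) = -621 + 977 = 356)
551975/R(H, 61) + C(-675)/(-3173434) = 551975/356 - 675/(-3173434) = 551975*(1/356) - 675*(-1/3173434) = 551975/356 + 675/3173434 = 875828236225/564871252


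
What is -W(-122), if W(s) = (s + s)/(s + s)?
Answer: -1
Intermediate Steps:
W(s) = 1 (W(s) = (2*s)/((2*s)) = (2*s)*(1/(2*s)) = 1)
-W(-122) = -1*1 = -1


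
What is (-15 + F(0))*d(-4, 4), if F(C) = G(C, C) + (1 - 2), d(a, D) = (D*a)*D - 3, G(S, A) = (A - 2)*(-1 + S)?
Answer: 938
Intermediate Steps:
G(S, A) = (-1 + S)*(-2 + A) (G(S, A) = (-2 + A)*(-1 + S) = (-1 + S)*(-2 + A))
d(a, D) = -3 + a*D**2 (d(a, D) = a*D**2 - 3 = -3 + a*D**2)
F(C) = 1 + C**2 - 3*C (F(C) = (2 - C - 2*C + C*C) + (1 - 2) = (2 - C - 2*C + C**2) - 1 = (2 + C**2 - 3*C) - 1 = 1 + C**2 - 3*C)
(-15 + F(0))*d(-4, 4) = (-15 + (1 + 0**2 - 3*0))*(-3 - 4*4**2) = (-15 + (1 + 0 + 0))*(-3 - 4*16) = (-15 + 1)*(-3 - 64) = -14*(-67) = 938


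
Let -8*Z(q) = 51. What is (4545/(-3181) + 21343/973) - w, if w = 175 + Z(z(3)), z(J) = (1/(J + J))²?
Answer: -523935579/3537272 ≈ -148.12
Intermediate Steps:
z(J) = 1/(4*J²) (z(J) = (1/(2*J))² = 1/(4*J²))
Z(q) = -51/8 (Z(q) = -⅛*51 = -51/8)
w = 1349/8 (w = 175 - 51/8 = 1349/8 ≈ 168.63)
(4545/(-3181) + 21343/973) - w = (4545/(-3181) + 21343/973) - 1*1349/8 = (4545*(-1/3181) + 21343*(1/973)) - 1349/8 = (-4545/3181 + 3049/139) - 1349/8 = 9067114/442159 - 1349/8 = -523935579/3537272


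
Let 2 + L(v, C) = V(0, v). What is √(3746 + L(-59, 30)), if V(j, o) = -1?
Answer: √3743 ≈ 61.180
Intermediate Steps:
L(v, C) = -3 (L(v, C) = -2 - 1 = -3)
√(3746 + L(-59, 30)) = √(3746 - 3) = √3743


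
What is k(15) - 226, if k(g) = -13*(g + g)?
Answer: -616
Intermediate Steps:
k(g) = -26*g
k(15) - 226 = -26*15 - 226 = -390 - 226 = -616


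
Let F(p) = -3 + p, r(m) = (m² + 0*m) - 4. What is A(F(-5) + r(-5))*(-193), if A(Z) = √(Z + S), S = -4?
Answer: -579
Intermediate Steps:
r(m) = -4 + m² (r(m) = (m² + 0) - 4 = m² - 4 = -4 + m²)
A(Z) = √(-4 + Z) (A(Z) = √(Z - 4) = √(-4 + Z))
A(F(-5) + r(-5))*(-193) = √(-4 + ((-3 - 5) + (-4 + (-5)²)))*(-193) = √(-4 + (-8 + (-4 + 25)))*(-193) = √(-4 + (-8 + 21))*(-193) = √(-4 + 13)*(-193) = √9*(-193) = 3*(-193) = -579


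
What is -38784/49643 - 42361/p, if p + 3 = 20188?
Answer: -262343833/91094905 ≈ -2.8799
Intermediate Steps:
p = 20185 (p = -3 + 20188 = 20185)
-38784/49643 - 42361/p = -38784/49643 - 42361/20185 = -38784*1/49643 - 42361*1/20185 = -38784/49643 - 3851/1835 = -262343833/91094905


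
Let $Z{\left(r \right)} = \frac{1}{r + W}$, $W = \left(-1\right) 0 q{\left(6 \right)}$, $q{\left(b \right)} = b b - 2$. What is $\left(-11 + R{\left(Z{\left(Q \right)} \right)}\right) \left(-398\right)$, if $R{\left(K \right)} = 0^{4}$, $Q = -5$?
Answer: $4378$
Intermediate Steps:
$q{\left(b \right)} = -2 + b^{2}$ ($q{\left(b \right)} = b^{2} - 2 = -2 + b^{2}$)
$W = 0$ ($W = \left(-1\right) 0 \left(-2 + 6^{2}\right) = 0 \left(-2 + 36\right) = 0 \cdot 34 = 0$)
$Z{\left(r \right)} = \frac{1}{r}$ ($Z{\left(r \right)} = \frac{1}{r + 0} = \frac{1}{r}$)
$R{\left(K \right)} = 0$
$\left(-11 + R{\left(Z{\left(Q \right)} \right)}\right) \left(-398\right) = \left(-11 + 0\right) \left(-398\right) = \left(-11\right) \left(-398\right) = 4378$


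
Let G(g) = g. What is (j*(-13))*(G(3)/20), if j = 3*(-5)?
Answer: 117/4 ≈ 29.250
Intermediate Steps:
j = -15
(j*(-13))*(G(3)/20) = (-15*(-13))*(3/20) = 195*(3*(1/20)) = 195*(3/20) = 117/4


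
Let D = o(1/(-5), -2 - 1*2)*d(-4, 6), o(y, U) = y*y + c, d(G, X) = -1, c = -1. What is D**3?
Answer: 13824/15625 ≈ 0.88474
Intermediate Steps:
o(y, U) = -1 + y**2 (o(y, U) = y*y - 1 = y**2 - 1 = -1 + y**2)
D = 24/25 (D = (-1 + (1/(-5))**2)*(-1) = (-1 + (1*(-1/5))**2)*(-1) = (-1 + (-1/5)**2)*(-1) = (-1 + 1/25)*(-1) = -24/25*(-1) = 24/25 ≈ 0.96000)
D**3 = (24/25)**3 = 13824/15625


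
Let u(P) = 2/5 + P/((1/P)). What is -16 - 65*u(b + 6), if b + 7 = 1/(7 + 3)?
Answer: -1893/20 ≈ -94.650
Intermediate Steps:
b = -69/10 (b = -7 + 1/(7 + 3) = -7 + 1/10 = -7 + ⅒ = -69/10 ≈ -6.9000)
u(P) = ⅖ + P² (u(P) = 2*(⅕) + P/(1/P) = ⅖ + P*P = ⅖ + P²)
-16 - 65*u(b + 6) = -16 - 65*(⅖ + (-69/10 + 6)²) = -16 - 65*(⅖ + (-9/10)²) = -16 - 65*(⅖ + 81/100) = -16 - 65*121/100 = -16 - 1573/20 = -1893/20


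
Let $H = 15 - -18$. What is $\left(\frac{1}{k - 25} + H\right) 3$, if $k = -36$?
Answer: $\frac{6036}{61} \approx 98.951$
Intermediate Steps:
$H = 33$ ($H = 15 + 18 = 33$)
$\left(\frac{1}{k - 25} + H\right) 3 = \left(\frac{1}{-36 - 25} + 33\right) 3 = \left(\frac{1}{-61} + 33\right) 3 = \left(- \frac{1}{61} + 33\right) 3 = \frac{2012}{61} \cdot 3 = \frac{6036}{61}$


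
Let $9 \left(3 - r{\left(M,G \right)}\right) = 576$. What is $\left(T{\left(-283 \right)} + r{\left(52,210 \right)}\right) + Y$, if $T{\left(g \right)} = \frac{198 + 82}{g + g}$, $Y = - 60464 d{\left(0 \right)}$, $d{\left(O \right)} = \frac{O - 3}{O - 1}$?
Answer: $- \frac{51351339}{283} \approx -1.8145 \cdot 10^{5}$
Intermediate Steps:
$d{\left(O \right)} = \frac{-3 + O}{-1 + O}$
$r{\left(M,G \right)} = -61$ ($r{\left(M,G \right)} = 3 - 64 = -61$)
$Y = -181392$ ($Y = - 60464 \frac{-3 + 0}{-1 + 0} = - 60464 \frac{1}{-1} \left(-3\right) = - 60464 \left(\left(-1\right) \left(-3\right)\right) = \left(-60464\right) 3 = -181392$)
$T{\left(g \right)} = \frac{140}{g}$ ($T{\left(g \right)} = \frac{280}{2 g} = 280 \frac{1}{2 g} = \frac{140}{g}$)
$\left(T{\left(-283 \right)} + r{\left(52,210 \right)}\right) + Y = \left(\frac{140}{-283} - 61\right) - 181392 = \left(140 \left(- \frac{1}{283}\right) - 61\right) - 181392 = \left(- \frac{140}{283} - 61\right) - 181392 = - \frac{17403}{283} - 181392 = - \frac{51351339}{283}$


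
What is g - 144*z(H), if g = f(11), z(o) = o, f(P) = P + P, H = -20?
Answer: 2902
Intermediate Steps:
f(P) = 2*P
g = 22 (g = 2*11 = 22)
g - 144*z(H) = 22 - 144*(-20) = 22 + 2880 = 2902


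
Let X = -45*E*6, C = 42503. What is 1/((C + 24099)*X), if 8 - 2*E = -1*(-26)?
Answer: 1/161842860 ≈ 6.1788e-9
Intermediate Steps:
E = -9 (E = 4 - (-1)*(-26)/2 = 4 - 1/2*26 = 4 - 13 = -9)
X = 2430 (X = -45*(-9)*6 = 405*6 = 2430)
1/((C + 24099)*X) = 1/((42503 + 24099)*2430) = (1/2430)/66602 = (1/66602)*(1/2430) = 1/161842860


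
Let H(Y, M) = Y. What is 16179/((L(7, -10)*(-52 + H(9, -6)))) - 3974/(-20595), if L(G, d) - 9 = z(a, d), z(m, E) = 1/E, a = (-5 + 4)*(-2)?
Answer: -3316856552/78817065 ≈ -42.083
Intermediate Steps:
a = 2 (a = -1*(-2) = 2)
L(G, d) = 9 + 1/d
16179/((L(7, -10)*(-52 + H(9, -6)))) - 3974/(-20595) = 16179/(((9 + 1/(-10))*(-52 + 9))) - 3974/(-20595) = 16179/(((9 - ⅒)*(-43))) - 3974*(-1/20595) = 16179/(((89/10)*(-43))) + 3974/20595 = 16179/(-3827/10) + 3974/20595 = 16179*(-10/3827) + 3974/20595 = -161790/3827 + 3974/20595 = -3316856552/78817065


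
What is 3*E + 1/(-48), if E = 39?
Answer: 5615/48 ≈ 116.98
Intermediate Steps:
3*E + 1/(-48) = 3*39 + 1/(-48) = 117 - 1/48 = 5615/48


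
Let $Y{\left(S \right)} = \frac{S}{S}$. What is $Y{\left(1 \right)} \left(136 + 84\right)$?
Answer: $220$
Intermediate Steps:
$Y{\left(S \right)} = 1$
$Y{\left(1 \right)} \left(136 + 84\right) = 1 \left(136 + 84\right) = 1 \cdot 220 = 220$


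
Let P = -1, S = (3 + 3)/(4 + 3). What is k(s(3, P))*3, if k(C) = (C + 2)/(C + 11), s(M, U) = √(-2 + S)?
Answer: 54/95 + 6*I*√14/95 ≈ 0.56842 + 0.23632*I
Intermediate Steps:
S = 6/7 ≈ 0.85714
s(M, U) = 2*I*√14/7 (s(M, U) = √(-2 + 6/7) = √(-8/7) = 2*I*√14/7)
k(C) = (2 + C)/(11 + C)
k(s(3, P))*3 = ((2 + 2*I*√14/7)/(11 + 2*I*√14/7))*3 = 3*(2 + 2*I*√14/7)/(11 + 2*I*√14/7)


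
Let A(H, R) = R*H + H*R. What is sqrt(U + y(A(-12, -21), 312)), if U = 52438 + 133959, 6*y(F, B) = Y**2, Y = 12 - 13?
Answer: sqrt(6710298)/6 ≈ 431.74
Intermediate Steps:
Y = -1
A(H, R) = 2*H*R (A(H, R) = H*R + H*R = 2*H*R)
y(F, B) = 1/6 (y(F, B) = (1/6)*(-1)**2 = (1/6)*1 = 1/6)
U = 186397
sqrt(U + y(A(-12, -21), 312)) = sqrt(186397 + 1/6) = sqrt(1118383/6) = sqrt(6710298)/6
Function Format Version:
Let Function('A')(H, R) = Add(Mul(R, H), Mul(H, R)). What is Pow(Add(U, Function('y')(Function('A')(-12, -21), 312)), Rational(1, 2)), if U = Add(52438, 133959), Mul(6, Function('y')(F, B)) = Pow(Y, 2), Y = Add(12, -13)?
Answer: Mul(Rational(1, 6), Pow(6710298, Rational(1, 2))) ≈ 431.74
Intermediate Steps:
Y = -1
Function('A')(H, R) = Mul(2, H, R) (Function('A')(H, R) = Add(Mul(H, R), Mul(H, R)) = Mul(2, H, R))
Function('y')(F, B) = Rational(1, 6) (Function('y')(F, B) = Mul(Rational(1, 6), Pow(-1, 2)) = Mul(Rational(1, 6), 1) = Rational(1, 6))
U = 186397
Pow(Add(U, Function('y')(Function('A')(-12, -21), 312)), Rational(1, 2)) = Pow(Add(186397, Rational(1, 6)), Rational(1, 2)) = Pow(Rational(1118383, 6), Rational(1, 2)) = Mul(Rational(1, 6), Pow(6710298, Rational(1, 2)))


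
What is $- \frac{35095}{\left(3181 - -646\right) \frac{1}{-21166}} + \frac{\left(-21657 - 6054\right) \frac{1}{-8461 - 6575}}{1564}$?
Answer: $\frac{5822799716961359}{29998965136} \approx 1.941 \cdot 10^{5}$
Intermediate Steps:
$- \frac{35095}{\left(3181 - -646\right) \frac{1}{-21166}} + \frac{\left(-21657 - 6054\right) \frac{1}{-8461 - 6575}}{1564} = - \frac{35095}{\left(3181 + 646\right) \left(- \frac{1}{21166}\right)} + - \frac{27711}{-15036} \cdot \frac{1}{1564} = - \frac{35095}{3827 \left(- \frac{1}{21166}\right)} + \left(-27711\right) \left(- \frac{1}{15036}\right) \frac{1}{1564} = - \frac{35095}{- \frac{3827}{21166}} + \frac{9237}{5012} \cdot \frac{1}{1564} = \left(-35095\right) \left(- \frac{21166}{3827}\right) + \frac{9237}{7838768} = \frac{742820770}{3827} + \frac{9237}{7838768} = \frac{5822799716961359}{29998965136}$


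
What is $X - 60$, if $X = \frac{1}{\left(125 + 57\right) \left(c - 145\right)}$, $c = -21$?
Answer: $- \frac{1812721}{30212} \approx -60.0$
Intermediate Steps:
$X = - \frac{1}{30212}$ ($X = \frac{1}{\left(125 + 57\right) \left(-21 - 145\right)} = \frac{1}{182 \left(-166\right)} = \frac{1}{-30212} = - \frac{1}{30212} \approx -3.3099 \cdot 10^{-5}$)
$X - 60 = - \frac{1}{30212} - 60 = - \frac{1812721}{30212}$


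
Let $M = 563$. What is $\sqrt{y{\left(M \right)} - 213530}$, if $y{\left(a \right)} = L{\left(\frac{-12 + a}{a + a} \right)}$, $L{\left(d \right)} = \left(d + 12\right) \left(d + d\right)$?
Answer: $\frac{i \sqrt{270714064854}}{1126} \approx 462.08 i$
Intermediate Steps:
$L{\left(d \right)} = 2 d \left(12 + d\right)$ ($L{\left(d \right)} = \left(12 + d\right) 2 d = 2 d \left(12 + d\right)$)
$y{\left(a \right)} = \frac{\left(-12 + a\right) \left(12 + \frac{-12 + a}{2 a}\right)}{a}$ ($y{\left(a \right)} = 2 \frac{-12 + a}{a + a} \left(12 + \frac{-12 + a}{a + a}\right) = 2 \frac{-12 + a}{2 a} \left(12 + \frac{-12 + a}{2 a}\right) = \frac{\left(-12 + a\right) \left(12 + \frac{-12 + a}{2 a}\right)}{a}$)
$\sqrt{y{\left(M \right)} - 213530} = \sqrt{\left(\frac{25}{2} - \frac{156}{563} + \frac{72}{316969}\right) - 213530} = \sqrt{\frac{7748713}{633938} - 213530} = \sqrt{- \frac{135357032427}{633938}} = \frac{i \sqrt{270714064854}}{1126}$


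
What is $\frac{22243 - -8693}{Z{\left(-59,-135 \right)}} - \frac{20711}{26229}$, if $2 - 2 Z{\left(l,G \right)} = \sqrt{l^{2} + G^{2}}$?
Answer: $- \frac{615858583}{94870293} - \frac{10312 \sqrt{21706}}{3617} \approx -426.53$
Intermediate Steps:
$Z{\left(l,G \right)} = 1 - \frac{\sqrt{G^{2} + l^{2}}}{2}$ ($Z{\left(l,G \right)} = 1 - \frac{\sqrt{l^{2} + G^{2}}}{2} = 1 - \frac{\sqrt{G^{2} + l^{2}}}{2}$)
$\frac{22243 - -8693}{Z{\left(-59,-135 \right)}} - \frac{20711}{26229} = \frac{22243 - -8693}{1 - \frac{\sqrt{\left(-135\right)^{2} + \left(-59\right)^{2}}}{2}} - \frac{20711}{26229} = \frac{22243 + 8693}{1 - \frac{\sqrt{18225 + 3481}}{2}} - \frac{20711}{26229} = \frac{30936}{1 - \frac{\sqrt{21706}}{2}} - \frac{20711}{26229} = - \frac{20711}{26229} + \frac{30936}{1 - \frac{\sqrt{21706}}{2}}$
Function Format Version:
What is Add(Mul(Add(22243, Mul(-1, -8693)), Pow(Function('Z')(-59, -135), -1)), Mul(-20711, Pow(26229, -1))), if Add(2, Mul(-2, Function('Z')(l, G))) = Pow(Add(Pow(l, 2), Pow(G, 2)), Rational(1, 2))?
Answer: Add(Rational(-615858583, 94870293), Mul(Rational(-10312, 3617), Pow(21706, Rational(1, 2)))) ≈ -426.53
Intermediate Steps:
Function('Z')(l, G) = Add(1, Mul(Rational(-1, 2), Pow(Add(Pow(G, 2), Pow(l, 2)), Rational(1, 2)))) (Function('Z')(l, G) = Add(1, Mul(Rational(-1, 2), Pow(Add(Pow(l, 2), Pow(G, 2)), Rational(1, 2)))) = Add(1, Mul(Rational(-1, 2), Pow(Add(Pow(G, 2), Pow(l, 2)), Rational(1, 2)))))
Add(Mul(Add(22243, Mul(-1, -8693)), Pow(Function('Z')(-59, -135), -1)), Mul(-20711, Pow(26229, -1))) = Add(Mul(Add(22243, Mul(-1, -8693)), Pow(Add(1, Mul(Rational(-1, 2), Pow(Add(Pow(-135, 2), Pow(-59, 2)), Rational(1, 2)))), -1)), Mul(-20711, Pow(26229, -1))) = Add(Mul(Add(22243, 8693), Pow(Add(1, Mul(Rational(-1, 2), Pow(Add(18225, 3481), Rational(1, 2)))), -1)), Mul(-20711, Rational(1, 26229))) = Add(Mul(30936, Pow(Add(1, Mul(Rational(-1, 2), Pow(21706, Rational(1, 2)))), -1)), Rational(-20711, 26229)) = Add(Rational(-20711, 26229), Mul(30936, Pow(Add(1, Mul(Rational(-1, 2), Pow(21706, Rational(1, 2)))), -1)))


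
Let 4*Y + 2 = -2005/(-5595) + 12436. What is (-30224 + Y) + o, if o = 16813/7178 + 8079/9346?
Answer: -2035279862914229/75068772972 ≈ -27112.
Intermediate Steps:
o = 53781340/16771397 (o = 16813*(1/7178) + 8079*(1/9346) = 16813/7178 + 8079/9346 = 53781340/16771397 ≈ 3.2067)
Y = 13914047/4476 (Y = -1/2 + (-2005/(-5595) + 12436)/4 = -1/2 + (-2005*(-1/5595) + 12436)/4 = -1/2 + (401/1119 + 12436)/4 = -1/2 + (1/4)*(13916285/1119) = -1/2 + 13916285/4476 = 13914047/4476 ≈ 3108.6)
(-30224 + Y) + o = (-30224 + 13914047/4476) + 53781340/16771397 = -121368577/4476 + 53781340/16771397 = -2035279862914229/75068772972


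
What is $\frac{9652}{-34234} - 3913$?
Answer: $- \frac{66983647}{17117} \approx -3913.3$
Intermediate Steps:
$\frac{9652}{-34234} - 3913 = 9652 \left(- \frac{1}{34234}\right) - 3913 = - \frac{4826}{17117} - 3913 = - \frac{66983647}{17117}$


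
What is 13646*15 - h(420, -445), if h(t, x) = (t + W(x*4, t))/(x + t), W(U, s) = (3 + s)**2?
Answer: 5296599/25 ≈ 2.1186e+5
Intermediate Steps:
h(t, x) = (t + (3 + t)**2)/(t + x) (h(t, x) = (t + (3 + t)**2)/(x + t) = (t + (3 + t)**2)/(t + x))
13646*15 - h(420, -445) = 13646*15 - (420 + (3 + 420)**2)/(420 - 445) = 204690 - (420 + 423**2)/(-25) = 204690 - (-1)*(420 + 178929)/25 = 204690 - (-1)*179349/25 = 204690 - 1*(-179349/25) = 204690 + 179349/25 = 5296599/25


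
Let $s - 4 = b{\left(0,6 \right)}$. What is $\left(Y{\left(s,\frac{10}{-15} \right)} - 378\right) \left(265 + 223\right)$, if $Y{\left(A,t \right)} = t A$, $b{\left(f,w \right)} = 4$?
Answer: $- \frac{561200}{3} \approx -1.8707 \cdot 10^{5}$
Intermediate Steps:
$s = 8$ ($s = 4 + 4 = 8$)
$Y{\left(A,t \right)} = A t$
$\left(Y{\left(s,\frac{10}{-15} \right)} - 378\right) \left(265 + 223\right) = \left(8 \frac{10}{-15} - 378\right) \left(265 + 223\right) = \left(8 \cdot 10 \left(- \frac{1}{15}\right) - 378\right) 488 = \left(8 \left(- \frac{2}{3}\right) - 378\right) 488 = \left(- \frac{16}{3} - 378\right) 488 = \left(- \frac{1150}{3}\right) 488 = - \frac{561200}{3}$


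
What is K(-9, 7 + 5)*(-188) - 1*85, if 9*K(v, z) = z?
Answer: -1007/3 ≈ -335.67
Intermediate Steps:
K(v, z) = z/9
K(-9, 7 + 5)*(-188) - 1*85 = ((7 + 5)/9)*(-188) - 1*85 = ((⅑)*12)*(-188) - 85 = (4/3)*(-188) - 85 = -752/3 - 85 = -1007/3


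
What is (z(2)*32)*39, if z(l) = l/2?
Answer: 1248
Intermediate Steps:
z(l) = l/2 (z(l) = l*(1/2) = l/2)
(z(2)*32)*39 = (((1/2)*2)*32)*39 = (1*32)*39 = 32*39 = 1248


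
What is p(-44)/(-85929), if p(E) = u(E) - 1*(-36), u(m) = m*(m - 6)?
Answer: -2236/85929 ≈ -0.026021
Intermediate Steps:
u(m) = m*(-6 + m)
p(E) = 36 + E*(-6 + E) (p(E) = E*(-6 + E) - 1*(-36) = E*(-6 + E) + 36 = 36 + E*(-6 + E))
p(-44)/(-85929) = (36 - 44*(-6 - 44))/(-85929) = (36 - 44*(-50))*(-1/85929) = (36 + 2200)*(-1/85929) = 2236*(-1/85929) = -2236/85929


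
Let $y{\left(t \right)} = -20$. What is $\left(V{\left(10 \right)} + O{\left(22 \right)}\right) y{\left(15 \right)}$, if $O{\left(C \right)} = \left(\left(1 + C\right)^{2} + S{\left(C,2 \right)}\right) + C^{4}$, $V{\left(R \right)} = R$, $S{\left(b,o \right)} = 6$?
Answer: $-4696020$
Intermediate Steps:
$O{\left(C \right)} = 6 + C^{4} + \left(1 + C\right)^{2}$ ($O{\left(C \right)} = \left(\left(1 + C\right)^{2} + 6\right) + C^{4} = \left(6 + \left(1 + C\right)^{2}\right) + C^{4} = 6 + C^{4} + \left(1 + C\right)^{2}$)
$\left(V{\left(10 \right)} + O{\left(22 \right)}\right) y{\left(15 \right)} = \left(10 + \left(6 + 22^{4} + \left(1 + 22\right)^{2}\right)\right) \left(-20\right) = \left(10 + \left(6 + 234256 + 23^{2}\right)\right) \left(-20\right) = \left(10 + \left(6 + 234256 + 529\right)\right) \left(-20\right) = \left(10 + 234791\right) \left(-20\right) = 234801 \left(-20\right) = -4696020$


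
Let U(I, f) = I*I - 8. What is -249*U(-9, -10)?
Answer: -18177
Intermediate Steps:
U(I, f) = -8 + I**2 (U(I, f) = I**2 - 8 = -8 + I**2)
-249*U(-9, -10) = -249*(-8 + (-9)**2) = -249*(-8 + 81) = -249*73 = -18177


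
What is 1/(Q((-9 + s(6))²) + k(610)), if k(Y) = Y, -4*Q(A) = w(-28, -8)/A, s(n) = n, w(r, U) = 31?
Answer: 36/21929 ≈ 0.0016417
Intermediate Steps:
Q(A) = -31/(4*A)
1/(Q((-9 + s(6))²) + k(610)) = 1/(-31/(4*(-9 + 6)²) + 610) = 1/(-31/(4*((-3)²)) + 610) = 1/(-31/4/9 + 610) = 1/(-31/4*⅑ + 610) = 1/(-31/36 + 610) = 1/(21929/36) = 36/21929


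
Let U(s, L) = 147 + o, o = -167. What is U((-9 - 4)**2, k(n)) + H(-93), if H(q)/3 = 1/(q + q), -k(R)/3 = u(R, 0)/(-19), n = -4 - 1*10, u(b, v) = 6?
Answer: -1241/62 ≈ -20.016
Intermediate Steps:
n = -14 (n = -4 - 10 = -14)
k(R) = 18/19 (k(R) = -18/(-19) = -18*(-1)/19 = -3*(-6/19) = 18/19)
U(s, L) = -20 (U(s, L) = 147 - 167 = -20)
H(q) = 3/(2*q) (H(q) = 3/(q + q) = 3/((2*q)) = 3*(1/(2*q)) = 3/(2*q))
U((-9 - 4)**2, k(n)) + H(-93) = -20 + (3/2)/(-93) = -20 + (3/2)*(-1/93) = -20 - 1/62 = -1241/62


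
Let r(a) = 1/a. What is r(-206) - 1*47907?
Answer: -9868843/206 ≈ -47907.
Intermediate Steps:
r(-206) - 1*47907 = 1/(-206) - 1*47907 = -1/206 - 47907 = -9868843/206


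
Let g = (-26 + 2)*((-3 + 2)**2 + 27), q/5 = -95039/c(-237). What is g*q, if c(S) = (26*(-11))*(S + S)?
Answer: 26610920/11297 ≈ 2355.6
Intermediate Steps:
c(S) = -572*S
q = -475195/135564 (q = 5*(-95039/((-572*(-237)))) = 5*(-95039/135564) = -475195/135564 ≈ -3.5053)
g = -672 (g = -24*((-1)**2 + 27) = -24*(1 + 27) = -24*28 = -672)
g*q = -672*(-475195/135564) = 26610920/11297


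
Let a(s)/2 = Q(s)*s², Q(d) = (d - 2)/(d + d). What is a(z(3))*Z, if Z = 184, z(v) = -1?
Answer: 552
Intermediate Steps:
Q(d) = (-2 + d)/(2*d) (Q(d) = (-2 + d)/((2*d)) = (-2 + d)*(1/(2*d)) = (-2 + d)/(2*d))
a(s) = s*(-2 + s) (a(s) = 2*(((-2 + s)/(2*s))*s²) = 2*(s*(-2 + s)/2) = s*(-2 + s))
a(z(3))*Z = -(-2 - 1)*184 = -1*(-3)*184 = 3*184 = 552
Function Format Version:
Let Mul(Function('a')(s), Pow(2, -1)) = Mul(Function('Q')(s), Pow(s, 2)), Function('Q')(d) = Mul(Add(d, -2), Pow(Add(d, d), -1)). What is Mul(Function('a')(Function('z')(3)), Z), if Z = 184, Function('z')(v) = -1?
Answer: 552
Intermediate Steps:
Function('Q')(d) = Mul(Rational(1, 2), Pow(d, -1), Add(-2, d)) (Function('Q')(d) = Mul(Add(-2, d), Pow(Mul(2, d), -1)) = Mul(Add(-2, d), Mul(Rational(1, 2), Pow(d, -1))) = Mul(Rational(1, 2), Pow(d, -1), Add(-2, d)))
Function('a')(s) = Mul(s, Add(-2, s)) (Function('a')(s) = Mul(2, Mul(Mul(Rational(1, 2), Pow(s, -1), Add(-2, s)), Pow(s, 2))) = Mul(2, Mul(Rational(1, 2), s, Add(-2, s))) = Mul(s, Add(-2, s)))
Mul(Function('a')(Function('z')(3)), Z) = Mul(Mul(-1, Add(-2, -1)), 184) = Mul(Mul(-1, -3), 184) = Mul(3, 184) = 552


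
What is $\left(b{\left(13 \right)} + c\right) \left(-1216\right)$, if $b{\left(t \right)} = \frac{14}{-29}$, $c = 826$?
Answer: $- \frac{29111040}{29} \approx -1.0038 \cdot 10^{6}$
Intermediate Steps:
$b{\left(t \right)} = - \frac{14}{29}$ ($b{\left(t \right)} = 14 \left(- \frac{1}{29}\right) = - \frac{14}{29}$)
$\left(b{\left(13 \right)} + c\right) \left(-1216\right) = \left(- \frac{14}{29} + 826\right) \left(-1216\right) = \frac{23940}{29} \left(-1216\right) = - \frac{29111040}{29}$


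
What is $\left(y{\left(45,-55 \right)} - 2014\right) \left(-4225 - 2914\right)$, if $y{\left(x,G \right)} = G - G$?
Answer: $14377946$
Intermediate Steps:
$y{\left(x,G \right)} = 0$
$\left(y{\left(45,-55 \right)} - 2014\right) \left(-4225 - 2914\right) = \left(0 - 2014\right) \left(-4225 - 2914\right) = \left(-2014\right) \left(-7139\right) = 14377946$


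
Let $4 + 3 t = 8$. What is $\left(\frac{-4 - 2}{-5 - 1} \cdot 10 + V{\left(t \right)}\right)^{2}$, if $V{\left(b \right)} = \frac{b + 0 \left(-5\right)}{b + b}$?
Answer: $\frac{441}{4} \approx 110.25$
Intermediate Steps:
$t = \frac{4}{3}$ ($t = - \frac{4}{3} + \frac{1}{3} \cdot 8 = - \frac{4}{3} + \frac{8}{3} = \frac{4}{3} \approx 1.3333$)
$V{\left(b \right)} = \frac{1}{2}$ ($V{\left(b \right)} = \frac{b + 0}{2 b} = b \frac{1}{2 b} = \frac{1}{2}$)
$\left(\frac{-4 - 2}{-5 - 1} \cdot 10 + V{\left(t \right)}\right)^{2} = \left(\frac{-4 - 2}{-5 - 1} \cdot 10 + \frac{1}{2}\right)^{2} = \left(- \frac{6}{-6} \cdot 10 + \frac{1}{2}\right)^{2} = \left(\left(-6\right) \left(- \frac{1}{6}\right) 10 + \frac{1}{2}\right)^{2} = \left(1 \cdot 10 + \frac{1}{2}\right)^{2} = \left(10 + \frac{1}{2}\right)^{2} = \left(\frac{21}{2}\right)^{2} = \frac{441}{4}$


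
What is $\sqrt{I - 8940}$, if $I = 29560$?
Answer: $2 \sqrt{5155} \approx 143.6$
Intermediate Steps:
$\sqrt{I - 8940} = \sqrt{29560 - 8940} = \sqrt{20620} = 2 \sqrt{5155}$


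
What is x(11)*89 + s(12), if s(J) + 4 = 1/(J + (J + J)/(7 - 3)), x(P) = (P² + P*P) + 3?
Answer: 392419/18 ≈ 21801.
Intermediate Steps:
x(P) = 3 + 2*P² (x(P) = (P² + P²) + 3 = 2*P² + 3 = 3 + 2*P²)
s(J) = -4 + 2/(3*J) (s(J) = -4 + 1/(J + (J + J)/(7 - 3)) = -4 + 1/(J + (2*J)/4) = -4 + 1/(J + (2*J)*(¼)) = -4 + 1/(J + J/2) = -4 + 1/(3*J/2) = -4 + 2/(3*J))
x(11)*89 + s(12) = (3 + 2*11²)*89 + (-4 + (⅔)/12) = (3 + 2*121)*89 + (-4 + (⅔)*(1/12)) = (3 + 242)*89 + (-4 + 1/18) = 245*89 - 71/18 = 21805 - 71/18 = 392419/18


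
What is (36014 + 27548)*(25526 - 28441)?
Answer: -185283230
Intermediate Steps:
(36014 + 27548)*(25526 - 28441) = 63562*(-2915) = -185283230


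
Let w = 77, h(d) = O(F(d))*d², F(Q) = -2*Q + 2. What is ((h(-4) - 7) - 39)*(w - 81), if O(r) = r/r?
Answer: 120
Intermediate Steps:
F(Q) = 2 - 2*Q
O(r) = 1
h(d) = d² (h(d) = 1*d² = d²)
((h(-4) - 7) - 39)*(w - 81) = (((-4)² - 7) - 39)*(77 - 81) = ((16 - 7) - 39)*(-4) = (9 - 39)*(-4) = -30*(-4) = 120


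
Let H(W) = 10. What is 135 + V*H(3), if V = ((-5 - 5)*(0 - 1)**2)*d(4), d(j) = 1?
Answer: 35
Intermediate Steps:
V = -10 (V = ((-5 - 5)*(0 - 1)**2)*1 = -10*(-1)**2*1 = -10*1*1 = -10*1 = -10)
135 + V*H(3) = 135 - 10*10 = 135 - 100 = 35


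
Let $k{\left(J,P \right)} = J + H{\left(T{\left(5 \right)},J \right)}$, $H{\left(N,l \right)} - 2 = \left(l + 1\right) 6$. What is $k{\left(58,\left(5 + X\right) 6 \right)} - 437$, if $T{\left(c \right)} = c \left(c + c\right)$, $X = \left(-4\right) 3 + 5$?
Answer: $-23$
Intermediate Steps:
$X = -7$ ($X = -12 + 5 = -7$)
$T{\left(c \right)} = 2 c^{2}$ ($T{\left(c \right)} = c 2 c = 2 c^{2}$)
$H{\left(N,l \right)} = 8 + 6 l$ ($H{\left(N,l \right)} = 2 + \left(l + 1\right) 6 = 2 + \left(1 + l\right) 6 = 2 + \left(6 + 6 l\right) = 8 + 6 l$)
$k{\left(J,P \right)} = 8 + 7 J$ ($k{\left(J,P \right)} = J + \left(8 + 6 J\right) = 8 + 7 J$)
$k{\left(58,\left(5 + X\right) 6 \right)} - 437 = \left(8 + 7 \cdot 58\right) - 437 = \left(8 + 406\right) - 437 = 414 - 437 = -23$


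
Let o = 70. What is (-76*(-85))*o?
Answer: 452200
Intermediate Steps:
(-76*(-85))*o = -76*(-85)*70 = 6460*70 = 452200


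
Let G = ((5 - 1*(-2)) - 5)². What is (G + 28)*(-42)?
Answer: -1344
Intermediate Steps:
G = 4 (G = ((5 + 2) - 5)² = (7 - 5)² = 2² = 4)
(G + 28)*(-42) = (4 + 28)*(-42) = 32*(-42) = -1344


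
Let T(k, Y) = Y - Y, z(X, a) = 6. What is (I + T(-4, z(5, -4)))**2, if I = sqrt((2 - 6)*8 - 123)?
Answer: -155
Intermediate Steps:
T(k, Y) = 0
I = I*sqrt(155) (I = sqrt(-4*8 - 123) = sqrt(-32 - 123) = sqrt(-155) = I*sqrt(155) ≈ 12.45*I)
(I + T(-4, z(5, -4)))**2 = (I*sqrt(155) + 0)**2 = (I*sqrt(155))**2 = -155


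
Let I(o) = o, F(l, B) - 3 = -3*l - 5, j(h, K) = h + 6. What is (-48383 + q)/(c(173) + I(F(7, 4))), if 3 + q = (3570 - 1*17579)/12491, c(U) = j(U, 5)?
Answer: -201467845/649532 ≈ -310.17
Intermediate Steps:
j(h, K) = 6 + h
F(l, B) = -2 - 3*l (F(l, B) = 3 + (-3*l - 5) = 3 + (-5 - 3*l) = -2 - 3*l)
c(U) = 6 + U
q = -51482/12491 (q = -3 + (3570 - 1*17579)/12491 = -3 + (3570 - 17579)*(1/12491) = -3 - 14009*1/12491 = -3 - 14009/12491 = -51482/12491 ≈ -4.1215)
(-48383 + q)/(c(173) + I(F(7, 4))) = (-48383 - 51482/12491)/((6 + 173) + (-2 - 3*7)) = -604403535/(12491*(179 + (-2 - 21))) = -604403535/(12491*(179 - 23)) = -604403535/12491/156 = -604403535/12491*1/156 = -201467845/649532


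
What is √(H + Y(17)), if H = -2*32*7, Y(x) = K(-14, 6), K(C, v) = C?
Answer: I*√462 ≈ 21.494*I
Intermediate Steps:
Y(x) = -14
H = -448 (H = -64*7 = -448)
√(H + Y(17)) = √(-448 - 14) = √(-462) = I*√462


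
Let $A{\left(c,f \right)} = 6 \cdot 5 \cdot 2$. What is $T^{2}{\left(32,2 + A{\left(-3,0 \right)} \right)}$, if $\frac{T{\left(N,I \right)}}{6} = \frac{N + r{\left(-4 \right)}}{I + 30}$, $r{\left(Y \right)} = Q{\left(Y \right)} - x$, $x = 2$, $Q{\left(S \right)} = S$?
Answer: $\frac{1521}{529} \approx 2.8752$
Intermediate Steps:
$A{\left(c,f \right)} = 60$ ($A{\left(c,f \right)} = 30 \cdot 2 = 60$)
$r{\left(Y \right)} = -2 + Y$ ($r{\left(Y \right)} = Y - 2 = -2 + Y$)
$T{\left(N,I \right)} = \frac{6 \left(-6 + N\right)}{30 + I}$ ($T{\left(N,I \right)} = 6 \frac{N - 6}{I + 30} = 6 \frac{N - 6}{30 + I} = 6 \frac{-6 + N}{30 + I} = \frac{6 \left(-6 + N\right)}{30 + I}$)
$T^{2}{\left(32,2 + A{\left(-3,0 \right)} \right)} = \left(\frac{6 \left(-6 + 32\right)}{30 + \left(2 + 60\right)}\right)^{2} = \left(6 \frac{1}{30 + 62} \cdot 26\right)^{2} = \left(6 \cdot \frac{1}{92} \cdot 26\right)^{2} = \left(\frac{39}{23}\right)^{2} = \frac{1521}{529}$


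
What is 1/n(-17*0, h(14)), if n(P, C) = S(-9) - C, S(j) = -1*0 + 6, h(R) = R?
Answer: -⅛ ≈ -0.12500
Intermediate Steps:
S(j) = 6 (S(j) = 0 + 6 = 6)
n(P, C) = 6 - C
1/n(-17*0, h(14)) = 1/(6 - 1*14) = 1/(6 - 14) = 1/(-8) = -⅛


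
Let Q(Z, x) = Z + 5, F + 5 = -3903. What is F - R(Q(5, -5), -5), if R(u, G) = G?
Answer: -3903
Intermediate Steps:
F = -3908 (F = -5 - 3903 = -3908)
Q(Z, x) = 5 + Z
F - R(Q(5, -5), -5) = -3908 - 1*(-5) = -3908 + 5 = -3903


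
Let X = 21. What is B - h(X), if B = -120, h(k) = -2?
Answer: -118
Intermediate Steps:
B - h(X) = -120 - 1*(-2) = -120 + 2 = -118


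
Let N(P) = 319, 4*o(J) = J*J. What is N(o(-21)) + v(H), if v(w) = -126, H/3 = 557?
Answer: 193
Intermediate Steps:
H = 1671 (H = 3*557 = 1671)
o(J) = J²/4 (o(J) = (J*J)/4 = J²/4)
N(o(-21)) + v(H) = 319 - 126 = 193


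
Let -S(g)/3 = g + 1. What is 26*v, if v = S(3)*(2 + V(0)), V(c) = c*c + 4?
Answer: -1872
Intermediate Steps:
S(g) = -3 - 3*g (S(g) = -3*(g + 1) = -3*(1 + g) = -3 - 3*g)
V(c) = 4 + c**2 (V(c) = c**2 + 4 = 4 + c**2)
v = -72 (v = (-3 - 3*3)*(2 + (4 + 0**2)) = (-3 - 9)*(2 + (4 + 0)) = -12*(2 + 4) = -12*6 = -72)
26*v = 26*(-72) = -1872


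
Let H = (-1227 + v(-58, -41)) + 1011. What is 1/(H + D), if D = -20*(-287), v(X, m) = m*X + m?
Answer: 1/7861 ≈ 0.00012721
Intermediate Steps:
v(X, m) = m + X*m (v(X, m) = X*m + m = m + X*m)
H = 2121 (H = (-1227 - 41*(1 - 58)) + 1011 = (-1227 - 41*(-57)) + 1011 = (-1227 + 2337) + 1011 = 1110 + 1011 = 2121)
D = 5740
1/(H + D) = 1/(2121 + 5740) = 1/7861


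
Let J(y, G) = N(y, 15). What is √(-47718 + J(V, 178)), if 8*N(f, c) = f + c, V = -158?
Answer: I*√763774/4 ≈ 218.49*I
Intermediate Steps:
N(f, c) = c/8 + f/8 (N(f, c) = (f + c)/8 = (c + f)/8 = c/8 + f/8)
J(y, G) = 15/8 + y/8 (J(y, G) = (⅛)*15 + y/8 = 15/8 + y/8)
√(-47718 + J(V, 178)) = √(-47718 + (15/8 + (⅛)*(-158))) = √(-47718 + (15/8 - 79/4)) = √(-47718 - 143/8) = √(-381887/8) = I*√763774/4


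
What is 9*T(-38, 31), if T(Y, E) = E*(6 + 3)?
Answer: 2511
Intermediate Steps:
T(Y, E) = 9*E (T(Y, E) = E*9 = 9*E)
9*T(-38, 31) = 9*(9*31) = 9*279 = 2511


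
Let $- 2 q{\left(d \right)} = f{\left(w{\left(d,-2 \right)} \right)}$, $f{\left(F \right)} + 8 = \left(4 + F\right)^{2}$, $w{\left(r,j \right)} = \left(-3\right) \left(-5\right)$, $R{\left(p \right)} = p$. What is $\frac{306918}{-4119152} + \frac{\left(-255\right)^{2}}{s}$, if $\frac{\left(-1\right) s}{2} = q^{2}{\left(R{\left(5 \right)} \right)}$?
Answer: $- \frac{286970231331}{256641705784} \approx -1.1182$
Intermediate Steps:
$w{\left(r,j \right)} = 15$
$f{\left(F \right)} = -8 + \left(4 + F\right)^{2}$
$q{\left(d \right)} = - \frac{353}{2}$ ($q{\left(d \right)} = - \frac{-8 + \left(4 + 15\right)^{2}}{2} = - \frac{-8 + 19^{2}}{2} = - \frac{-8 + 361}{2} = \left(- \frac{1}{2}\right) 353 = - \frac{353}{2}$)
$s = - \frac{124609}{2}$ ($s = - 2 \left(- \frac{353}{2}\right)^{2} = \left(-2\right) \frac{124609}{4} = - \frac{124609}{2} \approx -62305.0$)
$\frac{306918}{-4119152} + \frac{\left(-255\right)^{2}}{s} = \frac{306918}{-4119152} + \frac{\left(-255\right)^{2}}{- \frac{124609}{2}} = 306918 \left(- \frac{1}{4119152}\right) + 65025 \left(- \frac{2}{124609}\right) = - \frac{153459}{2059576} - \frac{130050}{124609} = - \frac{286970231331}{256641705784}$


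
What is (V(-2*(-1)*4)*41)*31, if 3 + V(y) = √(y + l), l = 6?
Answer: -3813 + 1271*√14 ≈ 942.65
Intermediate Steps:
V(y) = -3 + √(6 + y) (V(y) = -3 + √(y + 6) = -3 + √(6 + y))
(V(-2*(-1)*4)*41)*31 = ((-3 + √(6 - 2*(-1)*4))*41)*31 = ((-3 + √(6 + 2*4))*41)*31 = ((-3 + √(6 + 8))*41)*31 = ((-3 + √14)*41)*31 = (-123 + 41*√14)*31 = -3813 + 1271*√14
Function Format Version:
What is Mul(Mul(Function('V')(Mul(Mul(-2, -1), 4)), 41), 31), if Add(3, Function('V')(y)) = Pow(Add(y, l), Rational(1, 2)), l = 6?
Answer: Add(-3813, Mul(1271, Pow(14, Rational(1, 2)))) ≈ 942.65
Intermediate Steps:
Function('V')(y) = Add(-3, Pow(Add(6, y), Rational(1, 2))) (Function('V')(y) = Add(-3, Pow(Add(y, 6), Rational(1, 2))) = Add(-3, Pow(Add(6, y), Rational(1, 2))))
Mul(Mul(Function('V')(Mul(Mul(-2, -1), 4)), 41), 31) = Mul(Mul(Add(-3, Pow(Add(6, Mul(Mul(-2, -1), 4)), Rational(1, 2))), 41), 31) = Mul(Mul(Add(-3, Pow(Add(6, Mul(2, 4)), Rational(1, 2))), 41), 31) = Mul(Mul(Add(-3, Pow(Add(6, 8), Rational(1, 2))), 41), 31) = Mul(Mul(Add(-3, Pow(14, Rational(1, 2))), 41), 31) = Mul(Add(-123, Mul(41, Pow(14, Rational(1, 2)))), 31) = Add(-3813, Mul(1271, Pow(14, Rational(1, 2))))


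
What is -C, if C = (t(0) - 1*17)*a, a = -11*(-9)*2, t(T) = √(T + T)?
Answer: 3366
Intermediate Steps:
t(T) = √2*√T (t(T) = √(2*T) = √2*√T)
a = 198 (a = 99*2 = 198)
C = -3366 (C = (√2*√0 - 1*17)*198 = (√2*0 - 17)*198 = (0 - 17)*198 = -17*198 = -3366)
-C = -1*(-3366) = 3366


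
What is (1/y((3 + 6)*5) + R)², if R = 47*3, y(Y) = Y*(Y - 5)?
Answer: 64414947601/3240000 ≈ 19881.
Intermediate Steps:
y(Y) = Y*(-5 + Y)
R = 141
(1/y((3 + 6)*5) + R)² = (1/(((3 + 6)*5)*(-5 + (3 + 6)*5)) + 141)² = (1/((9*5)*(-5 + 9*5)) + 141)² = (1/(45*(-5 + 45)) + 141)² = (1/(45*40) + 141)² = (1/1800 + 141)² = (253801/1800)² = 64414947601/3240000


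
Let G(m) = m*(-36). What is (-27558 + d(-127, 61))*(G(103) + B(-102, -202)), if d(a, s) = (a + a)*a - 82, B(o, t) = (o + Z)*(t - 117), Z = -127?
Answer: 320225974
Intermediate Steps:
B(o, t) = (-127 + o)*(-117 + t) (B(o, t) = (o - 127)*(t - 117) = (-127 + o)*(-117 + t))
d(a, s) = -82 + 2*a² (d(a, s) = (2*a)*a - 82 = 2*a² - 82 = -82 + 2*a²)
G(m) = -36*m
(-27558 + d(-127, 61))*(G(103) + B(-102, -202)) = (-27558 + (-82 + 2*(-127)²))*(-36*103 + (14859 - 127*(-202) - 117*(-102) - 102*(-202))) = (-27558 + (-82 + 2*16129))*(-3708 + (14859 + 25654 + 11934 + 20604)) = (-27558 + (-82 + 32258))*(-3708 + 73051) = (-27558 + 32176)*69343 = 4618*69343 = 320225974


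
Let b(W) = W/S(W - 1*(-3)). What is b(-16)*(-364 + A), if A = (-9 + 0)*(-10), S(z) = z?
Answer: -4384/13 ≈ -337.23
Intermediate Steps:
b(W) = W/(3 + W) (b(W) = W/(W - 1*(-3)) = W/(W + 3) = W/(3 + W))
A = 90 (A = -9*(-10) = 90)
b(-16)*(-364 + A) = (-16/(3 - 16))*(-364 + 90) = -16/(-13)*(-274) = -16*(-1/13)*(-274) = (16/13)*(-274) = -4384/13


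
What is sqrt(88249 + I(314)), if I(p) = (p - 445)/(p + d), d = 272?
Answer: sqrt(30304276838)/586 ≈ 297.07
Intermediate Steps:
I(p) = (-445 + p)/(272 + p) (I(p) = (p - 445)/(p + 272) = (-445 + p)/(272 + p))
sqrt(88249 + I(314)) = sqrt(88249 + (-445 + 314)/(272 + 314)) = sqrt(88249 - 131/586) = sqrt(51713783/586) = sqrt(30304276838)/586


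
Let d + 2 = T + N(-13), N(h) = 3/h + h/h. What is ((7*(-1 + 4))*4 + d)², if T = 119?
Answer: 6880129/169 ≈ 40711.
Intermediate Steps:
N(h) = 1 + 3/h (N(h) = 3/h + 1 = 1 + 3/h)
d = 1531/13 (d = -2 + (119 + (3 - 13)/(-13)) = -2 + (119 - 1/13*(-10)) = -2 + (119 + 10/13) = -2 + 1557/13 = 1531/13 ≈ 117.77)
((7*(-1 + 4))*4 + d)² = ((7*(-1 + 4))*4 + 1531/13)² = ((7*3)*4 + 1531/13)² = (21*4 + 1531/13)² = (84 + 1531/13)² = (2623/13)² = 6880129/169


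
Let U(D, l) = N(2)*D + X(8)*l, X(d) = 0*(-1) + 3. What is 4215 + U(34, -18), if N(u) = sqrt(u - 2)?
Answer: 4161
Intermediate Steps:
N(u) = sqrt(-2 + u)
X(d) = 3 (X(d) = 0 + 3 = 3)
U(D, l) = 3*l (U(D, l) = sqrt(-2 + 2)*D + 3*l = sqrt(0)*D + 3*l = 0*D + 3*l = 0 + 3*l = 3*l)
4215 + U(34, -18) = 4215 + 3*(-18) = 4215 - 54 = 4161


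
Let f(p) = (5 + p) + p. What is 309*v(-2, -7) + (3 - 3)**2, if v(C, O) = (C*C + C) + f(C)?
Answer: 927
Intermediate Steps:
f(p) = 5 + 2*p
v(C, O) = 5 + C**2 + 3*C (v(C, O) = (C*C + C) + (5 + 2*C) = (C**2 + C) + (5 + 2*C) = (C + C**2) + (5 + 2*C) = 5 + C**2 + 3*C)
309*v(-2, -7) + (3 - 3)**2 = 309*(5 + (-2)**2 + 3*(-2)) + (3 - 3)**2 = 309*(5 + 4 - 6) + 0**2 = 309*3 + 0 = 927 + 0 = 927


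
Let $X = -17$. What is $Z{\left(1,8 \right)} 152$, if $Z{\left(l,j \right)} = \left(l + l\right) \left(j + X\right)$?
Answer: $-2736$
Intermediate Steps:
$Z{\left(l,j \right)} = 2 l \left(-17 + j\right)$ ($Z{\left(l,j \right)} = \left(l + l\right) \left(j - 17\right) = 2 l \left(-17 + j\right)$)
$Z{\left(1,8 \right)} 152 = 2 \cdot 1 \left(-17 + 8\right) 152 = 2 \cdot 1 \left(-9\right) 152 = \left(-18\right) 152 = -2736$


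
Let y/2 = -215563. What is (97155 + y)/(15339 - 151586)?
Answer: 333971/136247 ≈ 2.4512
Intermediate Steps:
y = -431126 (y = 2*(-215563) = -431126)
(97155 + y)/(15339 - 151586) = (97155 - 431126)/(15339 - 151586) = -333971/(-136247) = -333971*(-1/136247) = 333971/136247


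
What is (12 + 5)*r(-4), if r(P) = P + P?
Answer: -136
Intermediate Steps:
r(P) = 2*P
(12 + 5)*r(-4) = (12 + 5)*(2*(-4)) = 17*(-8) = -136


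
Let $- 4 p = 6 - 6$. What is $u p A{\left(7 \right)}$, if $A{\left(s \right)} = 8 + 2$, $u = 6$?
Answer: $0$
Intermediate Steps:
$A{\left(s \right)} = 10$
$p = 0$ ($p = - \frac{6 - 6}{4} = \left(- \frac{1}{4}\right) 0 = 0$)
$u p A{\left(7 \right)} = 6 \cdot 0 \cdot 10 = 0 \cdot 10 = 0$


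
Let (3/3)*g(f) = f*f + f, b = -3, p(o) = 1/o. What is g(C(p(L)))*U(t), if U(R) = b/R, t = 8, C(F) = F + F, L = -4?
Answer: 3/32 ≈ 0.093750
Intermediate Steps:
C(F) = 2*F
U(R) = -3/R
g(f) = f + f² (g(f) = f*f + f = f² + f = f + f²)
g(C(p(L)))*U(t) = ((2/(-4))*(1 + 2/(-4)))*(-3/8) = ((2*(-¼))*(1 + 2*(-¼)))*(-3*⅛) = -(1 - ½)/2*(-3/8) = -½*½*(-3/8) = -¼*(-3/8) = 3/32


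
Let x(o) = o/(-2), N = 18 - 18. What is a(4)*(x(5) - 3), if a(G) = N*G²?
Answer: 0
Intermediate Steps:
N = 0
a(G) = 0 (a(G) = 0*G² = 0)
x(o) = -o/2 (x(o) = o*(-½) = -o/2)
a(4)*(x(5) - 3) = 0*(-½*5 - 3) = 0*(-5/2 - 3) = 0*(-11/2) = 0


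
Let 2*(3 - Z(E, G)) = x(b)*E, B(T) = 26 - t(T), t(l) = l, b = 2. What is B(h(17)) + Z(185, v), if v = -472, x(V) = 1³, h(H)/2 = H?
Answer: -195/2 ≈ -97.500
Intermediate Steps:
h(H) = 2*H
B(T) = 26 - T
x(V) = 1
Z(E, G) = 3 - E/2
B(h(17)) + Z(185, v) = (26 - 2*17) + (3 - ½*185) = (26 - 1*34) + (3 - 185/2) = (26 - 34) - 179/2 = -8 - 179/2 = -195/2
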